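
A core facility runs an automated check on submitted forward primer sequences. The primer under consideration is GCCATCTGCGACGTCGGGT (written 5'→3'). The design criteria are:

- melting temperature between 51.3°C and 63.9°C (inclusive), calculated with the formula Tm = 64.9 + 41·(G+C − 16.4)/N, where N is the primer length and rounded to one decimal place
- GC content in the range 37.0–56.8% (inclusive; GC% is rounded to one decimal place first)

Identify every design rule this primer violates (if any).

Fails: GC content.

Base counts: A=2, T=4, G=7, C=6 (length 19).
Tm: Tm = 64.9 + 41·(13 − 16.4)/19 = 57.6°C ✓
GC content: GC 13/19 = 68.4%, outside 37.0–56.8% ✗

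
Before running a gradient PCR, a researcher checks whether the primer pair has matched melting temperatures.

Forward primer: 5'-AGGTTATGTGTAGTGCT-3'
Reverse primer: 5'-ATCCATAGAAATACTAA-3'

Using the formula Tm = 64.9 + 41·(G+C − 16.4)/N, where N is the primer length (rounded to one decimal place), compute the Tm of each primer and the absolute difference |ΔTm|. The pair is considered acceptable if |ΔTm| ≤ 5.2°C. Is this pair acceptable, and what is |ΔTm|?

|ΔTm| = 7.2°C; the pair is not acceptable.

Forward: G+C = 7, N = 17 → Tm = 64.9 + 41·(7 − 16.4)/17 = 42.2°C.
Reverse: G+C = 4, N = 17 → Tm = 64.9 + 41·(4 − 16.4)/17 = 35.0°C.
|ΔTm| = |42.2 − 35.0| = 7.2°C, > 5.2°C.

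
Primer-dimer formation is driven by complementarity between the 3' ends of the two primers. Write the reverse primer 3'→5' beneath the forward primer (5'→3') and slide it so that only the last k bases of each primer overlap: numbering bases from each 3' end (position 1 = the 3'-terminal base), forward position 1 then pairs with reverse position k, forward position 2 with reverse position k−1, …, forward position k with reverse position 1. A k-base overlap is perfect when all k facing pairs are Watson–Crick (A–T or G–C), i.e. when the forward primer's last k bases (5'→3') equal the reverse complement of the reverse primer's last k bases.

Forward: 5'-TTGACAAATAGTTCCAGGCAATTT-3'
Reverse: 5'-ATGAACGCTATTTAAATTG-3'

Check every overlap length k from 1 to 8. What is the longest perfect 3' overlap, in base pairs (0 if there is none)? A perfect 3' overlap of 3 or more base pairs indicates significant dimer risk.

Longest perfect overlap: 6 complementary base pairs; significant dimer risk (threshold 3).

Last 8 bases (5'→3') — forward …GGCAATTT, reverse …TTAAATTG.
Reverse complement of the reverse primer's last 8 bases: CAATTTAA; its first k bases are the reverse complement of the reverse primer's last k bases, so a perfect k-base overlap needs the forward primer's last k bases to equal them.
Comparing (forward last k vs required): k=1: T vs C ✗; k=2: TT vs CA ✗; k=3: TTT vs CAA ✗; k=4: ATTT vs CAAT ✗; k=5: AATTT vs CAATT ✗; k=6: CAATTT vs CAATTT ✓; k=7: GCAATTT vs CAATTTA ✗; k=8: GGCAATTT vs CAATTTAA ✗.
Only k = 6 is perfect, so the longest perfect 3' overlap is 6.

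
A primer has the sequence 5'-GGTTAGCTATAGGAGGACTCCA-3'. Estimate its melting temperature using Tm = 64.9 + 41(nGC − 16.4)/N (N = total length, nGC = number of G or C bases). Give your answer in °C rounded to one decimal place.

54.8°C

Base counts: A=6, T=5, G=7, C=4; G+C = 11, N = 22.
Tm = 64.9 + 41·(11 − 16.4)/22 = 64.9 + -221.40/22 = 54.8°C.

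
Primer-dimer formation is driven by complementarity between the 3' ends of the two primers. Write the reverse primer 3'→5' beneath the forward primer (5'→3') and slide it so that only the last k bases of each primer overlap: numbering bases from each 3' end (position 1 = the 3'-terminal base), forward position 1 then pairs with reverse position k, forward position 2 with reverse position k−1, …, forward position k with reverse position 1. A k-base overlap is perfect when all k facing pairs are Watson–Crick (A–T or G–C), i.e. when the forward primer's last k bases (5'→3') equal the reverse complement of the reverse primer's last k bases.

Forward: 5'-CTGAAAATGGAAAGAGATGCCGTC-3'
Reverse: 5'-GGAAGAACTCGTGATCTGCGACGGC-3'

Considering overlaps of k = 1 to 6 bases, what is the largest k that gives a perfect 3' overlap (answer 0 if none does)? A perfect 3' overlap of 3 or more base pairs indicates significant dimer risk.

Last 6 bases (5'→3') — forward …GCCGTC, reverse …GACGGC.
Reverse complement of the reverse primer's last 6 bases: GCCGTC; its first k bases are the reverse complement of the reverse primer's last k bases, so a perfect k-base overlap needs the forward primer's last k bases to equal them.
Comparing (forward last k vs required): k=1: C vs G ✗; k=2: TC vs GC ✗; k=3: GTC vs GCC ✗; k=4: CGTC vs GCCG ✗; k=5: CCGTC vs GCCGT ✗; k=6: GCCGTC vs GCCGTC ✓.
Only k = 6 is perfect, so the longest perfect 3' overlap is 6.

Longest perfect overlap: 6 complementary base pairs; significant dimer risk (threshold 3).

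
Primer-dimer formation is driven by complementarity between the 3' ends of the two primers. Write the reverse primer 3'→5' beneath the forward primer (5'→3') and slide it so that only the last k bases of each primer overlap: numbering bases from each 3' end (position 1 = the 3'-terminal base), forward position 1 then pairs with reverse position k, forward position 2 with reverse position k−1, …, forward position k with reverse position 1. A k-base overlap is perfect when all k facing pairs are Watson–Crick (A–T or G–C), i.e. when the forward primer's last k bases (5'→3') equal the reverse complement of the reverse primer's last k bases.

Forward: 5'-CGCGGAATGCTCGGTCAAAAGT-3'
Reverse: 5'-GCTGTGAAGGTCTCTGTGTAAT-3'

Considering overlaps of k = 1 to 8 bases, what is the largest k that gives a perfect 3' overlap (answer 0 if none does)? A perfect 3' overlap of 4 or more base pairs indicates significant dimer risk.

Longest perfect overlap: 0 complementary base pairs; below the dimer-risk threshold (threshold 4).

Last 8 bases (5'→3') — forward …TCAAAAGT, reverse …TGTGTAAT.
Reverse complement of the reverse primer's last 8 bases: ATTACACA; its first k bases are the reverse complement of the reverse primer's last k bases, so a perfect k-base overlap needs the forward primer's last k bases to equal them.
Comparing (forward last k vs required): k=1: T vs A ✗; k=2: GT vs AT ✗; k=3: AGT vs ATT ✗; k=4: AAGT vs ATTA ✗; k=5: AAAGT vs ATTAC ✗; k=6: AAAAGT vs ATTACA ✗; k=7: CAAAAGT vs ATTACAC ✗; k=8: TCAAAAGT vs ATTACACA ✗.
No overlap length from 1 to 8 is perfect, so the longest perfect 3' overlap is 0.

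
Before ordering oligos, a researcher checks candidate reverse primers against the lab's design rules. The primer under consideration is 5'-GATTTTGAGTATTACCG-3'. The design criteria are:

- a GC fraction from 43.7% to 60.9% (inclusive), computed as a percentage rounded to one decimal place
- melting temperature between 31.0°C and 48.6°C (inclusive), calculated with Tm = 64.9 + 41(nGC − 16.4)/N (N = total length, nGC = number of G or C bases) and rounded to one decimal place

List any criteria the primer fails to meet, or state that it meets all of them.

Fails: GC content.

Base counts: A=4, T=7, G=4, C=2 (length 17).
GC content: GC 6/17 = 35.3%, outside 43.7–60.9% ✗
Tm: Tm = 64.9 + 41·(6 − 16.4)/17 = 39.8°C ✓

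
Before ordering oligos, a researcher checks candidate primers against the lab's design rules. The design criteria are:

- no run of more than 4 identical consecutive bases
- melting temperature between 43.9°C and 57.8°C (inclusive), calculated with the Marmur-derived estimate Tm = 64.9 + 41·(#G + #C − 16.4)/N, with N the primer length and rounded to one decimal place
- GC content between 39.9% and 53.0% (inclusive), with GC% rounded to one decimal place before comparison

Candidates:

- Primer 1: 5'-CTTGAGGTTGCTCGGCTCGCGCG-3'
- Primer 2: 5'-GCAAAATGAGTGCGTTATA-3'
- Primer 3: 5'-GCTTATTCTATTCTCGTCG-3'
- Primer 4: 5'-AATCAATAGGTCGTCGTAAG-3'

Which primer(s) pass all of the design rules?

Primer 1 (23 nt, A=1 T=6 G=9 C=7): longest run = 2 ✓; Tm = 64.9 + 41·(16 − 16.4)/23 = 64.2°C, outside 43.9–57.8°C ✗; GC 16/23 = 69.6%, outside 39.9–53.0% ✗ — fails.
Primer 2 (19 nt, A=7 T=5 G=5 C=2): longest run = 4 ✓; Tm = 64.9 + 41·(7 − 16.4)/19 = 44.6°C ✓; GC 7/19 = 36.8%, outside 39.9–53.0% ✗ — fails.
Primer 3 (19 nt, A=2 T=9 G=3 C=5): longest run = 2 ✓; Tm = 64.9 + 41·(8 − 16.4)/19 = 46.8°C ✓; GC 8/19 = 42.1% ✓ — passes.
Primer 4 (20 nt, A=7 T=5 G=5 C=3): longest run = 2 ✓; Tm = 64.9 + 41·(8 − 16.4)/20 = 47.7°C ✓; GC 8/20 = 40.0% ✓ — passes.

Primer 3 and Primer 4.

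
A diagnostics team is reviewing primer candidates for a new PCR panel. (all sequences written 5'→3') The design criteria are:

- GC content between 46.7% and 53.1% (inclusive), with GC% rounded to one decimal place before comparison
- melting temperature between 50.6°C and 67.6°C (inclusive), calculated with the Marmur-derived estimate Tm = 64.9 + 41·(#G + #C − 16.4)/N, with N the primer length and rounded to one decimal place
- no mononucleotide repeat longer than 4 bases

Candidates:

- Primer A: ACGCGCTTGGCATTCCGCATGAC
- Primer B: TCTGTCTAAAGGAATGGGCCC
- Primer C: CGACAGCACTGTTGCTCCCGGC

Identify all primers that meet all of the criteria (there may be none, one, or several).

Primer A (23 nt, A=4 T=5 G=6 C=8): GC 14/23 = 60.9%, outside 46.7–53.1% ✗; Tm = 64.9 + 41·(14 − 16.4)/23 = 60.6°C ✓; longest run = 2 ✓ — fails.
Primer B (21 nt, A=5 T=5 G=6 C=5): GC 11/21 = 52.4% ✓; Tm = 64.9 + 41·(11 − 16.4)/21 = 54.4°C ✓; longest run = 3 ✓ — passes.
Primer C (22 nt, A=3 T=4 G=6 C=9): GC 15/22 = 68.2%, outside 46.7–53.1% ✗; Tm = 64.9 + 41·(15 − 16.4)/22 = 62.3°C ✓; longest run = 3 ✓ — fails.

Primer B only.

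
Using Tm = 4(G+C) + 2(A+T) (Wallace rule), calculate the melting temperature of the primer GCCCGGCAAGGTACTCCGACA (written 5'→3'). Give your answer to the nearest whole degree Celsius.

70°C

Base counts: A=5, T=2, G=6, C=8 (length 21).
Tm = 2·(5+2) + 4·(6+8) = 2·7 + 4·14 = 14 + 56 = 70°C.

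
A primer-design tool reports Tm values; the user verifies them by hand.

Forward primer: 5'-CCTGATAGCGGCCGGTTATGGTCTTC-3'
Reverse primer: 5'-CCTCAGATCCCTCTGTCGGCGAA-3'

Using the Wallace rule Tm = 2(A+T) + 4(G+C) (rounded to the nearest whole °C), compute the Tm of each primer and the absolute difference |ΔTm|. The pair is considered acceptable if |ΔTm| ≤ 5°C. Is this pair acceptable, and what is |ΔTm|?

Forward: A=3 T=8 G=8 C=7 → Tm = 2·11 + 4·15 = 82°C.
Reverse: A=4 T=5 G=5 C=9 → Tm = 2·9 + 4·14 = 74°C.
|ΔTm| = |82 − 74| = 8°C, > 5°C.

|ΔTm| = 8°C; the pair is not acceptable.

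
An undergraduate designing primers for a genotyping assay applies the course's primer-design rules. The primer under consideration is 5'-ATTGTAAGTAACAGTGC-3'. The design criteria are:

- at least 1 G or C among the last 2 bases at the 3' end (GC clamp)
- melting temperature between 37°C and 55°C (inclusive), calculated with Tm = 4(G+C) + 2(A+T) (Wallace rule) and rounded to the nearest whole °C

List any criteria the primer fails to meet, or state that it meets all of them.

Meets all criteria.

Base counts: A=6, T=5, G=4, C=2 (length 17).
GC clamp: 3' end GC has 2 G/C ✓
Tm: Tm = 2·11 + 4·6 = 46°C ✓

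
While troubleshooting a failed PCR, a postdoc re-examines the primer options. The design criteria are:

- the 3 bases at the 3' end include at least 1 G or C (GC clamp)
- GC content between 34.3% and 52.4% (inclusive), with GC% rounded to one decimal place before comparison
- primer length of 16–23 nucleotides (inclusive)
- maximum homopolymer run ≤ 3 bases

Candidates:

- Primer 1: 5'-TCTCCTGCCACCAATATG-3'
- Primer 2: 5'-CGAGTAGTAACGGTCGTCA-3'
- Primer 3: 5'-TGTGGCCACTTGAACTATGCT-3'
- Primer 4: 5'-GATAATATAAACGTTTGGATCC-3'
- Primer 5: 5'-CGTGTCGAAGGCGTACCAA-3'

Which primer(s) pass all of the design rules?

Primer 1 (18 nt, A=4 T=5 G=2 C=7): 3' end ATG has 1 G/C ✓; GC 9/18 = 50.0% ✓; length 18 ✓; longest run = 2 ✓ — passes.
Primer 2 (19 nt, A=5 T=4 G=6 C=4): 3' end TCA has 1 G/C ✓; GC 10/19 = 52.6%, outside 34.3–52.4% ✗; length 19 ✓; longest run = 2 ✓ — fails.
Primer 3 (21 nt, A=4 T=7 G=5 C=5): 3' end GCT has 2 G/C ✓; GC 10/21 = 47.6% ✓; length 21 ✓; longest run = 2 ✓ — passes.
Primer 4 (22 nt, A=8 T=7 G=4 C=3): 3' end TCC has 2 G/C ✓; GC 7/22 = 31.8%, outside 34.3–52.4% ✗; length 22 ✓; longest run = 3 ✓ — fails.
Primer 5 (19 nt, A=5 T=3 G=6 C=5): 3' end CAA has 1 G/C ✓; GC 11/19 = 57.9%, outside 34.3–52.4% ✗; length 19 ✓; longest run = 2 ✓ — fails.

Primer 1 and Primer 3.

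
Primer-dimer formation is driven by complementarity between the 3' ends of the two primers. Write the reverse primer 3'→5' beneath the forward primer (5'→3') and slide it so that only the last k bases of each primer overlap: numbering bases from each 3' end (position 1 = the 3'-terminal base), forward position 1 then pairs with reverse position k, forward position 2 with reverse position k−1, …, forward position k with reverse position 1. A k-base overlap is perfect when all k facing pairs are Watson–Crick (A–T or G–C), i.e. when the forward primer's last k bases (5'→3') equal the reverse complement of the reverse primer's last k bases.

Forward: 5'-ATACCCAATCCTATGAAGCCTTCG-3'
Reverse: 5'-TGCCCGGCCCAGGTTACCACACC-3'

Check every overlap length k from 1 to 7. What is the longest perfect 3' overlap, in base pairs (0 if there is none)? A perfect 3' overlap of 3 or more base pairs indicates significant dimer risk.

Last 7 bases (5'→3') — forward …GCCTTCG, reverse …CCACACC.
Reverse complement of the reverse primer's last 7 bases: GGTGTGG; its first k bases are the reverse complement of the reverse primer's last k bases, so a perfect k-base overlap needs the forward primer's last k bases to equal them.
Comparing (forward last k vs required): k=1: G vs G ✓; k=2: CG vs GG ✗; k=3: TCG vs GGT ✗; k=4: TTCG vs GGTG ✗; k=5: CTTCG vs GGTGT ✗; k=6: CCTTCG vs GGTGTG ✗; k=7: GCCTTCG vs GGTGTGG ✗.
Only k = 1 is perfect, so the longest perfect 3' overlap is 1.

Longest perfect overlap: 1 complementary base pair; below the dimer-risk threshold (threshold 3).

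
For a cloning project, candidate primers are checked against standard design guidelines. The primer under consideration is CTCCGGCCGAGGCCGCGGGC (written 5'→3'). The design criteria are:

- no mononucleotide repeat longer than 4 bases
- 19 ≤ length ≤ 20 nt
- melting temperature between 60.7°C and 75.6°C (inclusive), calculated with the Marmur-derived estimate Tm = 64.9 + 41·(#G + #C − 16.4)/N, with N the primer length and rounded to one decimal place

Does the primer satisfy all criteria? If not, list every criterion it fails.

Base counts: A=1, T=1, G=9, C=9 (length 20).
homopolymer run: longest run = 3 ✓
length: length 20 ✓
Tm: Tm = 64.9 + 41·(18 − 16.4)/20 = 68.2°C ✓

Meets all criteria.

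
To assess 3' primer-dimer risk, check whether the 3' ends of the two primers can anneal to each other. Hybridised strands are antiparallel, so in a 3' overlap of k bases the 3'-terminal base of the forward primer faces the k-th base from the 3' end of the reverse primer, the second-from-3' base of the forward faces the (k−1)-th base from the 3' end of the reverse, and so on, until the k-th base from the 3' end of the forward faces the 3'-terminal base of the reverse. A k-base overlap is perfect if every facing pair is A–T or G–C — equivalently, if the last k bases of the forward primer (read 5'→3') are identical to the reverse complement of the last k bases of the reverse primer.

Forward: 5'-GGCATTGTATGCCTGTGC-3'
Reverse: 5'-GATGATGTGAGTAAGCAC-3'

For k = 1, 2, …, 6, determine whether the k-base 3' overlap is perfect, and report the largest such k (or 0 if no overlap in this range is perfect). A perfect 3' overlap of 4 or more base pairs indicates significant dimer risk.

Longest perfect overlap: 4 complementary base pairs; significant dimer risk (threshold 4).

Last 6 bases (5'→3') — forward …CTGTGC, reverse …AAGCAC.
Reverse complement of the reverse primer's last 6 bases: GTGCTT; its first k bases are the reverse complement of the reverse primer's last k bases, so a perfect k-base overlap needs the forward primer's last k bases to equal them.
Comparing (forward last k vs required): k=1: C vs G ✗; k=2: GC vs GT ✗; k=3: TGC vs GTG ✗; k=4: GTGC vs GTGC ✓; k=5: TGTGC vs GTGCT ✗; k=6: CTGTGC vs GTGCTT ✗.
Only k = 4 is perfect, so the longest perfect 3' overlap is 4.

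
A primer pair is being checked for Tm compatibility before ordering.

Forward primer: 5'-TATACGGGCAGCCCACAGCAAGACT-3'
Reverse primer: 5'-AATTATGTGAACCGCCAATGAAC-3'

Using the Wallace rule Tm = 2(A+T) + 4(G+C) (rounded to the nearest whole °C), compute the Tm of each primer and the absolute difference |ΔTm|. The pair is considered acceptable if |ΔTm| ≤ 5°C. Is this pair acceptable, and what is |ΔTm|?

Forward: A=8 T=3 G=6 C=8 → Tm = 2·11 + 4·14 = 78°C.
Reverse: A=9 T=5 G=4 C=5 → Tm = 2·14 + 4·9 = 64°C.
|ΔTm| = |78 − 64| = 14°C, > 5°C.

|ΔTm| = 14°C; the pair is not acceptable.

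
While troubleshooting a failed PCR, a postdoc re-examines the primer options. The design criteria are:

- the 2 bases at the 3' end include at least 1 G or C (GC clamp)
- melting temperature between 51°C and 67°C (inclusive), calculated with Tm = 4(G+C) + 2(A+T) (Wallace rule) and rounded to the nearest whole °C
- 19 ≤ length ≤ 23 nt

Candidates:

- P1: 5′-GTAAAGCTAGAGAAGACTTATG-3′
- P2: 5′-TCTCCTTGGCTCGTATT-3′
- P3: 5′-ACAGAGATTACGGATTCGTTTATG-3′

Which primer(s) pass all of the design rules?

P1 only.

P1 (22 nt, A=9 T=5 G=6 C=2): 3' end TG has 1 G/C ✓; Tm = 2·14 + 4·8 = 60°C ✓; length 22 ✓ — passes.
P2 (17 nt, A=1 T=8 G=3 C=5): 3' end TT has 0 G/C, need ≥1 ✗; Tm = 2·9 + 4·8 = 50°C, outside 51–67°C ✗; length 17, outside 19–23 ✗ — fails.
P3 (24 nt, A=7 T=8 G=6 C=3): 3' end TG has 1 G/C ✓; Tm = 2·15 + 4·9 = 66°C ✓; length 24, outside 19–23 ✗ — fails.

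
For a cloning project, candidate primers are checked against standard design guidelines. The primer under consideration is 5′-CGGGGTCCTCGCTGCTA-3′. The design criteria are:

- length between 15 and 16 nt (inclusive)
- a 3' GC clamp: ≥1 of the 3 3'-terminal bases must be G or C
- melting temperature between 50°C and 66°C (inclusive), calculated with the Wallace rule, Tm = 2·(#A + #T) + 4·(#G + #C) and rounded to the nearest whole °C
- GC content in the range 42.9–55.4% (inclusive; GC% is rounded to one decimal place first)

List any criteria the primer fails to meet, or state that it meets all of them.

Base counts: A=1, T=4, G=6, C=6 (length 17).
length: length 17, outside 15–16 ✗
GC clamp: 3' end CTA has 1 G/C ✓
Tm: Tm = 2·5 + 4·12 = 58°C ✓
GC content: GC 12/17 = 70.6%, outside 42.9–55.4% ✗

Fails: length, GC content.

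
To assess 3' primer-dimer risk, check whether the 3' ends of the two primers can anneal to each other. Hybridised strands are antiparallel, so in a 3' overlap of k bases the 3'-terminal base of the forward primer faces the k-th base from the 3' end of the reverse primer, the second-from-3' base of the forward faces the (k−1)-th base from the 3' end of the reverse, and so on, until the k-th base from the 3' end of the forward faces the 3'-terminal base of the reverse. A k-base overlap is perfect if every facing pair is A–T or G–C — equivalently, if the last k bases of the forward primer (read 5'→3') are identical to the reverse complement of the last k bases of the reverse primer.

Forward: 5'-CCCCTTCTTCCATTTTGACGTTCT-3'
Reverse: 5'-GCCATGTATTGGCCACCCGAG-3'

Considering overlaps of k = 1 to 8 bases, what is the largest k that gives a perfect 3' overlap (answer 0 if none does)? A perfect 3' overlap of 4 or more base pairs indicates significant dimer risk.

Longest perfect overlap: 2 complementary base pairs; below the dimer-risk threshold (threshold 4).

Last 8 bases (5'→3') — forward …GACGTTCT, reverse …CACCCGAG.
Reverse complement of the reverse primer's last 8 bases: CTCGGGTG; its first k bases are the reverse complement of the reverse primer's last k bases, so a perfect k-base overlap needs the forward primer's last k bases to equal them.
Comparing (forward last k vs required): k=1: T vs C ✗; k=2: CT vs CT ✓; k=3: TCT vs CTC ✗; k=4: TTCT vs CTCG ✗; k=5: GTTCT vs CTCGG ✗; k=6: CGTTCT vs CTCGGG ✗; k=7: ACGTTCT vs CTCGGGT ✗; k=8: GACGTTCT vs CTCGGGTG ✗.
Only k = 2 is perfect, so the longest perfect 3' overlap is 2.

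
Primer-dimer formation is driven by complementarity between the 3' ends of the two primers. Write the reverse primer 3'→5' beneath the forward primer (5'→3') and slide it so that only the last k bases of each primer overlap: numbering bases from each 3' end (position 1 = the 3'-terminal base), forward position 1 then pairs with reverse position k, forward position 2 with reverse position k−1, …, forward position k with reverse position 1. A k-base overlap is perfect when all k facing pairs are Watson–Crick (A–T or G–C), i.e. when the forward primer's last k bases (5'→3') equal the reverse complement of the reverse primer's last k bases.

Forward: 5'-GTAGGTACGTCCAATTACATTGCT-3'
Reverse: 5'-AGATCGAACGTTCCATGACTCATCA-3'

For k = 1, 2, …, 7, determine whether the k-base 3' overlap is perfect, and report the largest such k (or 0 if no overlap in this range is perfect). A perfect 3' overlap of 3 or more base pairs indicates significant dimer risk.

Longest perfect overlap: 1 complementary base pair; below the dimer-risk threshold (threshold 3).

Last 7 bases (5'→3') — forward …CATTGCT, reverse …CTCATCA.
Reverse complement of the reverse primer's last 7 bases: TGATGAG; its first k bases are the reverse complement of the reverse primer's last k bases, so a perfect k-base overlap needs the forward primer's last k bases to equal them.
Comparing (forward last k vs required): k=1: T vs T ✓; k=2: CT vs TG ✗; k=3: GCT vs TGA ✗; k=4: TGCT vs TGAT ✗; k=5: TTGCT vs TGATG ✗; k=6: ATTGCT vs TGATGA ✗; k=7: CATTGCT vs TGATGAG ✗.
Only k = 1 is perfect, so the longest perfect 3' overlap is 1.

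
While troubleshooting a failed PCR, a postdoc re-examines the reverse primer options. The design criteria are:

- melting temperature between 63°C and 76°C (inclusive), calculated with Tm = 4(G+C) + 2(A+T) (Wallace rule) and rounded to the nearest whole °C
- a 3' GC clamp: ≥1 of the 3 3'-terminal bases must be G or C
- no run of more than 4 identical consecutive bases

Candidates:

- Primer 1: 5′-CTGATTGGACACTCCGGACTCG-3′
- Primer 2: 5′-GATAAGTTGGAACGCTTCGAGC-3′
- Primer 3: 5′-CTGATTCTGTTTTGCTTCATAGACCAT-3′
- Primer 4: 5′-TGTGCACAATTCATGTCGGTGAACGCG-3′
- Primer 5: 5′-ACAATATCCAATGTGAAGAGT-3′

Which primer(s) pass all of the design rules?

Primer 1, Primer 2 and Primer 3.

Primer 1 (22 nt, A=4 T=5 G=6 C=7): Tm = 2·9 + 4·13 = 70°C ✓; 3' end TCG has 2 G/C ✓; longest run = 2 ✓ — passes.
Primer 2 (22 nt, A=6 T=5 G=7 C=4): Tm = 2·11 + 4·11 = 66°C ✓; 3' end AGC has 2 G/C ✓; longest run = 2 ✓ — passes.
Primer 3 (27 nt, A=5 T=12 G=4 C=6): Tm = 2·17 + 4·10 = 74°C ✓; 3' end CAT has 1 G/C ✓; longest run = 4 ✓ — passes.
Primer 4 (27 nt, A=6 T=7 G=8 C=6): Tm = 2·13 + 4·14 = 82°C, outside 63–76°C ✗; 3' end GCG has 3 G/C ✓; longest run = 2 ✓ — fails.
Primer 5 (21 nt, A=9 T=5 G=4 C=3): Tm = 2·14 + 4·7 = 56°C, outside 63–76°C ✗; 3' end AGT has 1 G/C ✓; longest run = 2 ✓ — fails.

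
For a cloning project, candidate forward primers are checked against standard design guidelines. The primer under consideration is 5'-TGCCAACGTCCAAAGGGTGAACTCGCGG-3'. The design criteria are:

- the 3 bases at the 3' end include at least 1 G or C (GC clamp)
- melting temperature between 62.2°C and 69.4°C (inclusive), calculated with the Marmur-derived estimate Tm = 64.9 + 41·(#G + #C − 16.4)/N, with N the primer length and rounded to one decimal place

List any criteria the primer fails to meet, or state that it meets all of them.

Meets all criteria.

Base counts: A=7, T=4, G=9, C=8 (length 28).
GC clamp: 3' end CGG has 3 G/C ✓
Tm: Tm = 64.9 + 41·(17 − 16.4)/28 = 65.8°C ✓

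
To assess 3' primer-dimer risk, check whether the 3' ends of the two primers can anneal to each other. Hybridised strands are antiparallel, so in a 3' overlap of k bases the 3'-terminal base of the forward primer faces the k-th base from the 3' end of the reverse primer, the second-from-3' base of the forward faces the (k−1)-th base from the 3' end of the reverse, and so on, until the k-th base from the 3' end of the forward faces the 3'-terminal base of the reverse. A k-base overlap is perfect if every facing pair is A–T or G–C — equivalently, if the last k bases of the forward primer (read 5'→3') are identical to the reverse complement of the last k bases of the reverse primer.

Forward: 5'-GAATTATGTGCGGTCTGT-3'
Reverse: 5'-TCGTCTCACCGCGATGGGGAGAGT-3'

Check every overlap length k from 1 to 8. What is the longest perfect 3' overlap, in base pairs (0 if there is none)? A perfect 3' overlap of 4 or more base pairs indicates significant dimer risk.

Longest perfect overlap: 0 complementary base pairs; below the dimer-risk threshold (threshold 4).

Last 8 bases (5'→3') — forward …CGGTCTGT, reverse …GGGAGAGT.
Reverse complement of the reverse primer's last 8 bases: ACTCTCCC; its first k bases are the reverse complement of the reverse primer's last k bases, so a perfect k-base overlap needs the forward primer's last k bases to equal them.
Comparing (forward last k vs required): k=1: T vs A ✗; k=2: GT vs AC ✗; k=3: TGT vs ACT ✗; k=4: CTGT vs ACTC ✗; k=5: TCTGT vs ACTCT ✗; k=6: GTCTGT vs ACTCTC ✗; k=7: GGTCTGT vs ACTCTCC ✗; k=8: CGGTCTGT vs ACTCTCCC ✗.
No overlap length from 1 to 8 is perfect, so the longest perfect 3' overlap is 0.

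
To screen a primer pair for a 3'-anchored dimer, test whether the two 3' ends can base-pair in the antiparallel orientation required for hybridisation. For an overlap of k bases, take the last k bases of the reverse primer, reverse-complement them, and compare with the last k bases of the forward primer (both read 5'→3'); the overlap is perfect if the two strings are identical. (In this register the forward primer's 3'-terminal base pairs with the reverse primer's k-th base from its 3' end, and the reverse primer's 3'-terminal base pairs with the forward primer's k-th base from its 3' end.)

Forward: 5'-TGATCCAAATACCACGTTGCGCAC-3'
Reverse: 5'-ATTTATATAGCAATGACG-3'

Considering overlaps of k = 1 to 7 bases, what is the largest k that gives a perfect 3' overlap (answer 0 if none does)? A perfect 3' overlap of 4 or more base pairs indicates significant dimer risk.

Longest perfect overlap: 1 complementary base pair; below the dimer-risk threshold (threshold 4).

Last 7 bases (5'→3') — forward …TGCGCAC, reverse …AATGACG.
Reverse complement of the reverse primer's last 7 bases: CGTCATT; its first k bases are the reverse complement of the reverse primer's last k bases, so a perfect k-base overlap needs the forward primer's last k bases to equal them.
Comparing (forward last k vs required): k=1: C vs C ✓; k=2: AC vs CG ✗; k=3: CAC vs CGT ✗; k=4: GCAC vs CGTC ✗; k=5: CGCAC vs CGTCA ✗; k=6: GCGCAC vs CGTCAT ✗; k=7: TGCGCAC vs CGTCATT ✗.
Only k = 1 is perfect, so the longest perfect 3' overlap is 1.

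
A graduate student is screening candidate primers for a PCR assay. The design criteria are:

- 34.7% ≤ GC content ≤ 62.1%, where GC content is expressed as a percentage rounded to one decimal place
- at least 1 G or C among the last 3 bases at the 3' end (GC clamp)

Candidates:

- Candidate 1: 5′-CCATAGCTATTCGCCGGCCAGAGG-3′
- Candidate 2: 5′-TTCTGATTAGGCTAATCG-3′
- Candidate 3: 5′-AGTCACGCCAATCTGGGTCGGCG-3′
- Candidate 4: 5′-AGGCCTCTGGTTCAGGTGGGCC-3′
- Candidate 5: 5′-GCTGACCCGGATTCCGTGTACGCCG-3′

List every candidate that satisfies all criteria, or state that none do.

Candidate 2 only.

Candidate 1 (24 nt, A=5 T=4 G=7 C=8): GC 15/24 = 62.5%, outside 34.7–62.1% ✗; 3' end AGG has 2 G/C ✓ — fails.
Candidate 2 (18 nt, A=4 T=7 G=4 C=3): GC 7/18 = 38.9% ✓; 3' end TCG has 2 G/C ✓ — passes.
Candidate 3 (23 nt, A=4 T=4 G=8 C=7): GC 15/23 = 65.2%, outside 34.7–62.1% ✗; 3' end GCG has 3 G/C ✓ — fails.
Candidate 4 (22 nt, A=2 T=5 G=9 C=6): GC 15/22 = 68.2%, outside 34.7–62.1% ✗; 3' end GCC has 3 G/C ✓ — fails.
Candidate 5 (25 nt, A=3 T=5 G=8 C=9): GC 17/25 = 68.0%, outside 34.7–62.1% ✗; 3' end CCG has 3 G/C ✓ — fails.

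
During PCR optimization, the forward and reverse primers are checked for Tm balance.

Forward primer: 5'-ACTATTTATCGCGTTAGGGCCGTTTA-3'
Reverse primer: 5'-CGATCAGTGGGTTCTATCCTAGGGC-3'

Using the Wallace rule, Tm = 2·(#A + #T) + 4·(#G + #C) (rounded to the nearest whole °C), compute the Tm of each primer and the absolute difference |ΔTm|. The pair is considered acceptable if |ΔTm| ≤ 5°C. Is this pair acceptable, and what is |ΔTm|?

|ΔTm| = 4°C; the pair is acceptable.

Forward: A=5 T=10 G=6 C=5 → Tm = 2·15 + 4·11 = 74°C.
Reverse: A=4 T=7 G=8 C=6 → Tm = 2·11 + 4·14 = 78°C.
|ΔTm| = |74 − 78| = 4°C, ≤ 5°C.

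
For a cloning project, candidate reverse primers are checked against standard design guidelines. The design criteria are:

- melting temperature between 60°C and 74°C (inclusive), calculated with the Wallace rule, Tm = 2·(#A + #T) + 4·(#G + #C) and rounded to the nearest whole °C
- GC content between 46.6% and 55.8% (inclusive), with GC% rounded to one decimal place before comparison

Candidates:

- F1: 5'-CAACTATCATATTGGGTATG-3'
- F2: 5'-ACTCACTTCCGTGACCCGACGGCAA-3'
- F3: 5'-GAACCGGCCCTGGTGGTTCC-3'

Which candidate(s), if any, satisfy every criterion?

F1 (20 nt, A=6 T=7 G=4 C=3): Tm = 2·13 + 4·7 = 54°C, outside 60–74°C ✗; GC 7/20 = 35.0%, outside 46.6–55.8% ✗ — fails.
F2 (25 nt, A=6 T=4 G=5 C=10): Tm = 2·10 + 4·15 = 80°C, outside 60–74°C ✗; GC 15/25 = 60.0%, outside 46.6–55.8% ✗ — fails.
F3 (20 nt, A=2 T=4 G=7 C=7): Tm = 2·6 + 4·14 = 68°C ✓; GC 14/20 = 70.0%, outside 46.6–55.8% ✗ — fails.

None of the candidates satisfy all criteria.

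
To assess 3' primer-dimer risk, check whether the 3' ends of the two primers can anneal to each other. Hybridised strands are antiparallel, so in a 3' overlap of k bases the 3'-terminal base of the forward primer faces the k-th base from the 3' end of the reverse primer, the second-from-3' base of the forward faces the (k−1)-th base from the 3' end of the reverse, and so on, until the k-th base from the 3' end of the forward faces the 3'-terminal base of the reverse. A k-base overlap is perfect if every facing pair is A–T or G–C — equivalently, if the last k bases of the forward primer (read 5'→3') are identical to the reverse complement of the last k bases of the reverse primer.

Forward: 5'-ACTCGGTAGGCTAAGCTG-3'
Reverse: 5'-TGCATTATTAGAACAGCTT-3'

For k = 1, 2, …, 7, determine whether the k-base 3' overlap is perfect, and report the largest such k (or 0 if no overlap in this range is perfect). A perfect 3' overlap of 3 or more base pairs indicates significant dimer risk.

Longest perfect overlap: 6 complementary base pairs; significant dimer risk (threshold 3).

Last 7 bases (5'→3') — forward …TAAGCTG, reverse …ACAGCTT.
Reverse complement of the reverse primer's last 7 bases: AAGCTGT; its first k bases are the reverse complement of the reverse primer's last k bases, so a perfect k-base overlap needs the forward primer's last k bases to equal them.
Comparing (forward last k vs required): k=1: G vs A ✗; k=2: TG vs AA ✗; k=3: CTG vs AAG ✗; k=4: GCTG vs AAGC ✗; k=5: AGCTG vs AAGCT ✗; k=6: AAGCTG vs AAGCTG ✓; k=7: TAAGCTG vs AAGCTGT ✗.
Only k = 6 is perfect, so the longest perfect 3' overlap is 6.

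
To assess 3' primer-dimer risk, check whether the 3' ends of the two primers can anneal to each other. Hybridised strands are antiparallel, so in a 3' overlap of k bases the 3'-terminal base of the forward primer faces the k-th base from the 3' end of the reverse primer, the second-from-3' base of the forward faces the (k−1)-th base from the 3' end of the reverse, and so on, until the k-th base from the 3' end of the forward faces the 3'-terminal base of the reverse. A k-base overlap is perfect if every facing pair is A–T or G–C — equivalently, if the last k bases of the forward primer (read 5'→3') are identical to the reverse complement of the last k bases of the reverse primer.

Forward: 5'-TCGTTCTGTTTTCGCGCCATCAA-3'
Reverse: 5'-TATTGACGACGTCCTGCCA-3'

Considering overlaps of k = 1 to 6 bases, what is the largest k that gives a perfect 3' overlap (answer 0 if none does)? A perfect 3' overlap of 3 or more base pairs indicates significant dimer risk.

Longest perfect overlap: 0 complementary base pairs; below the dimer-risk threshold (threshold 3).

Last 6 bases (5'→3') — forward …CATCAA, reverse …CTGCCA.
Reverse complement of the reverse primer's last 6 bases: TGGCAG; its first k bases are the reverse complement of the reverse primer's last k bases, so a perfect k-base overlap needs the forward primer's last k bases to equal them.
Comparing (forward last k vs required): k=1: A vs T ✗; k=2: AA vs TG ✗; k=3: CAA vs TGG ✗; k=4: TCAA vs TGGC ✗; k=5: ATCAA vs TGGCA ✗; k=6: CATCAA vs TGGCAG ✗.
No overlap length from 1 to 6 is perfect, so the longest perfect 3' overlap is 0.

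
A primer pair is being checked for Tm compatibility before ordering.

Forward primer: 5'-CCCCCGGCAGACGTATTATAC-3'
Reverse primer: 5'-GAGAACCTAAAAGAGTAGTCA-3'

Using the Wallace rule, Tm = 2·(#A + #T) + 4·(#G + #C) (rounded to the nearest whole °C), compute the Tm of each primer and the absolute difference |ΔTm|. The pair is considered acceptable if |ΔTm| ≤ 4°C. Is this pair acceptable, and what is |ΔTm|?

Forward: A=5 T=4 G=4 C=8 → Tm = 2·9 + 4·12 = 66°C.
Reverse: A=10 T=3 G=5 C=3 → Tm = 2·13 + 4·8 = 58°C.
|ΔTm| = |66 − 58| = 8°C, > 4°C.

|ΔTm| = 8°C; the pair is not acceptable.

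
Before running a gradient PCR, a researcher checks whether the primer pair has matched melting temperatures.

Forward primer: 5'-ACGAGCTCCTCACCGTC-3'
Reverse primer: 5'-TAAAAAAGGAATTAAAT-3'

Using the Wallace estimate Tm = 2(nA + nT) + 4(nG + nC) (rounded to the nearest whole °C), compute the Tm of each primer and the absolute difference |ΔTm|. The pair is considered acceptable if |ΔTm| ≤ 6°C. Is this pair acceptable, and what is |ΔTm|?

Forward: A=3 T=3 G=3 C=8 → Tm = 2·6 + 4·11 = 56°C.
Reverse: A=11 T=4 G=2 C=0 → Tm = 2·15 + 4·2 = 38°C.
|ΔTm| = |56 − 38| = 18°C, > 6°C.

|ΔTm| = 18°C; the pair is not acceptable.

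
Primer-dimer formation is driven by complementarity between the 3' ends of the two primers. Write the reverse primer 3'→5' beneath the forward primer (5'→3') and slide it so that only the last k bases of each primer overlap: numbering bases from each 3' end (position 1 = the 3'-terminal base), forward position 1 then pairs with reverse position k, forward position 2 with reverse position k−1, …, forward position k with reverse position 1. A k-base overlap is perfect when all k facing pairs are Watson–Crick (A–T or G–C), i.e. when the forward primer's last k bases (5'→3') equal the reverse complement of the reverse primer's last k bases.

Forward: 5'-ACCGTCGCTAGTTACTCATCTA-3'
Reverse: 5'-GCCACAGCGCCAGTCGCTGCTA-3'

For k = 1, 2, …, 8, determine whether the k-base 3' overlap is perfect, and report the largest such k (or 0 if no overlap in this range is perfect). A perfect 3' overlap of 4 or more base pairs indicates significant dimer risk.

Longest perfect overlap: 2 complementary base pairs; below the dimer-risk threshold (threshold 4).

Last 8 bases (5'→3') — forward …CTCATCTA, reverse …CGCTGCTA.
Reverse complement of the reverse primer's last 8 bases: TAGCAGCG; its first k bases are the reverse complement of the reverse primer's last k bases, so a perfect k-base overlap needs the forward primer's last k bases to equal them.
Comparing (forward last k vs required): k=1: A vs T ✗; k=2: TA vs TA ✓; k=3: CTA vs TAG ✗; k=4: TCTA vs TAGC ✗; k=5: ATCTA vs TAGCA ✗; k=6: CATCTA vs TAGCAG ✗; k=7: TCATCTA vs TAGCAGC ✗; k=8: CTCATCTA vs TAGCAGCG ✗.
Only k = 2 is perfect, so the longest perfect 3' overlap is 2.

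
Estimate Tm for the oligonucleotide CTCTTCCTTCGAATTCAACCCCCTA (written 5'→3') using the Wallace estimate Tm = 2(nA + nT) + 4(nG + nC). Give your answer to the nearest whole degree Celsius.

Base counts: A=5, T=8, G=1, C=11 (length 25).
Tm = 2·(5+8) + 4·(1+11) = 2·13 + 4·12 = 26 + 48 = 74°C.

74°C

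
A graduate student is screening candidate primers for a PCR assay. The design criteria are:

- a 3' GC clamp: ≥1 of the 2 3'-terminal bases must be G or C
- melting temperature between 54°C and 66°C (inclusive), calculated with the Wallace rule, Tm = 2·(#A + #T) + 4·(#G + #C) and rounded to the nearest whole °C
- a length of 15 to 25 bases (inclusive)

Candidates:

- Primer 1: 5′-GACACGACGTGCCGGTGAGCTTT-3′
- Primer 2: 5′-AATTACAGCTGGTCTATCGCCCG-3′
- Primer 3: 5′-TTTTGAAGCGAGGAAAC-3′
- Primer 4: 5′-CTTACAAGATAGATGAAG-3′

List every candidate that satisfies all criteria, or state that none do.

None of the candidates satisfy all criteria.

Primer 1 (23 nt, A=4 T=5 G=8 C=6): 3' end TT has 0 G/C, need ≥1 ✗; Tm = 2·9 + 4·14 = 74°C, outside 54–66°C ✗; length 23 ✓ — fails.
Primer 2 (23 nt, A=5 T=6 G=5 C=7): 3' end CG has 2 G/C ✓; Tm = 2·11 + 4·12 = 70°C, outside 54–66°C ✗; length 23 ✓ — fails.
Primer 3 (17 nt, A=6 T=4 G=5 C=2): 3' end AC has 1 G/C ✓; Tm = 2·10 + 4·7 = 48°C, outside 54–66°C ✗; length 17 ✓ — fails.
Primer 4 (18 nt, A=8 T=4 G=4 C=2): 3' end AG has 1 G/C ✓; Tm = 2·12 + 4·6 = 48°C, outside 54–66°C ✗; length 18 ✓ — fails.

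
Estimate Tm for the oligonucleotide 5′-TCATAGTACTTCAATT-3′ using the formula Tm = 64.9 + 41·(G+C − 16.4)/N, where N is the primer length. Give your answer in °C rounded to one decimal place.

Base counts: A=5, T=7, G=1, C=3; G+C = 4, N = 16.
Tm = 64.9 + 41·(4 − 16.4)/16 = 64.9 + -508.40/16 = 33.1°C.

33.1°C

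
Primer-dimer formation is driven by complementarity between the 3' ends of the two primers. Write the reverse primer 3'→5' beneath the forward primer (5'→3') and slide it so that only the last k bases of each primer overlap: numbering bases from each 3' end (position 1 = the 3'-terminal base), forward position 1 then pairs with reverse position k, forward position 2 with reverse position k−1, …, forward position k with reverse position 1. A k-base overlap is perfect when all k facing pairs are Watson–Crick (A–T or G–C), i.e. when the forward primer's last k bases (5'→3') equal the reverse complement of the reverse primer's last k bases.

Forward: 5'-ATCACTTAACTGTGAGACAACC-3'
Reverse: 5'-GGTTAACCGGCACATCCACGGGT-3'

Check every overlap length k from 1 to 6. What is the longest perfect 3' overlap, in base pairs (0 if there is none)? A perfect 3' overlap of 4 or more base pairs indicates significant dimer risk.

Last 6 bases (5'→3') — forward …ACAACC, reverse …ACGGGT.
Reverse complement of the reverse primer's last 6 bases: ACCCGT; its first k bases are the reverse complement of the reverse primer's last k bases, so a perfect k-base overlap needs the forward primer's last k bases to equal them.
Comparing (forward last k vs required): k=1: C vs A ✗; k=2: CC vs AC ✗; k=3: ACC vs ACC ✓; k=4: AACC vs ACCC ✗; k=5: CAACC vs ACCCG ✗; k=6: ACAACC vs ACCCGT ✗.
Only k = 3 is perfect, so the longest perfect 3' overlap is 3.

Longest perfect overlap: 3 complementary base pairs; below the dimer-risk threshold (threshold 4).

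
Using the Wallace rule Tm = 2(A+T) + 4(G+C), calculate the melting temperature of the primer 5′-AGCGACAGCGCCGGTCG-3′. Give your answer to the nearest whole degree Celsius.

Base counts: A=3, T=1, G=7, C=6 (length 17).
Tm = 2·(3+1) + 4·(7+6) = 2·4 + 4·13 = 8 + 52 = 60°C.

60°C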